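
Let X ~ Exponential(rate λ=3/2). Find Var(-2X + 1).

For X ~ Exponential(rate λ=3/2):
Var(X) = \frac{4}{9}
Var(-2X + 1) = (-2)² × Var(X) = 4 × \frac{4}{9} = \frac{16}{9}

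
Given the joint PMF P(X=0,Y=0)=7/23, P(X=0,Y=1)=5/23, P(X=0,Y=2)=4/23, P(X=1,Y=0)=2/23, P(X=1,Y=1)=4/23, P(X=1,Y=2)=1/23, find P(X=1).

P(X=1) = P(X=1,Y=0) + P(X=1,Y=1) + P(X=1,Y=2)
= 2/23 + 4/23 + 1/23
= 7/23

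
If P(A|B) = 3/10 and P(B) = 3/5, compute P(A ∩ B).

By definition, P(A|B) = P(A ∩ B) / P(B)
So P(A ∩ B) = P(A|B) × P(B)
= 3/10 × 3/5
= 9/50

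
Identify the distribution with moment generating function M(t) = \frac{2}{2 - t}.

The MGF M(t) = \frac{2}{2 - t} is the standard form for the Exponential distribution.
Comparing with the known MGF formula identifies: Exponential(rate λ=2)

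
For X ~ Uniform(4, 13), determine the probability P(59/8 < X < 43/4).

P(59/8 < X < 43/4) = ∫_{59/8}^{43/4} f(x) dx
where f(x) = \frac{1}{9}
= \frac{3}{8}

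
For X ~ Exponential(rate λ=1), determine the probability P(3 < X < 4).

P(3 < X < 4) = ∫_{3}^{4} f(x) dx
where f(x) = e^{- x}
= - \frac{1 - e}{e^{4}}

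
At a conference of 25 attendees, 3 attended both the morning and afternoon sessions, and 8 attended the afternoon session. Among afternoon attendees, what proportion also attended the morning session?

P(A ∩ B) = 3/25
P(B) = 8/25
P(A|B) = P(A ∩ B) / P(B) = (3/25) / (8/25) = 3/8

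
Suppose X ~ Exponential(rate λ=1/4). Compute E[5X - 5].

For X ~ Exponential(rate λ=1/4):
E[X] = 4
E[5X - 5] = 5 × E[X] - 5 = 15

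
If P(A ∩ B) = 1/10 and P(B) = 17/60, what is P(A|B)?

P(A|B) = P(A ∩ B) / P(B)
= (1/10) / (17/60)
= 6/17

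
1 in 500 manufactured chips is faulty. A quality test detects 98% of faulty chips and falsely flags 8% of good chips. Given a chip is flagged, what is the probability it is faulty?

Let D = the rare event, + = positive/flagged.
P(D) = 1/500
P(+|D) = 98/100 = 49/50
P(+|D') = 8/100 = 2/25
P(+) = P(+|D)P(D) + P(+|D')P(D')
     = \frac{49}{50} × \frac{1}{500} + \frac{2}{25} × \frac{499}{500}
     = \frac{409}{5000}
P(D|+) = P(+|D)P(D)/P(+) = \frac{49}{2045}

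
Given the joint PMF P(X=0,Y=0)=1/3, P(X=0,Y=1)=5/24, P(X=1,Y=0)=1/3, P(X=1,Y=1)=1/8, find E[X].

First find marginal of X:
P(X=0) = 13/24
P(X=1) = 11/24
E[X] = 0 × 13/24 + 1 × 11/24 = 11/24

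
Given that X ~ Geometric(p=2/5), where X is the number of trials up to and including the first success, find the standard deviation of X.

For X ~ Geometric(p=2/5), where X is the number of trials up to and including the first success:
Var(X) = \frac{15}{4}
SD(X) = √(Var(X)) = √(\frac{15}{4}) = \frac{\sqrt{15}}{2}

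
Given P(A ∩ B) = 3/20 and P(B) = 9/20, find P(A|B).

P(A|B) = P(A ∩ B) / P(B)
= (3/20) / (9/20)
= 1/3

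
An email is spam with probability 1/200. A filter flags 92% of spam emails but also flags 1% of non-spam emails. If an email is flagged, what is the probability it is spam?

Let D = the rare event, + = positive/flagged.
P(D) = 1/200
P(+|D) = 92/100 = 23/25
P(+|D') = 1/100
P(+) = P(+|D)P(D) + P(+|D')P(D')
     = \frac{23}{25} × \frac{1}{200} + \frac{1}{100} × \frac{199}{200}
     = \frac{291}{20000}
P(D|+) = P(+|D)P(D)/P(+) = \frac{92}{291}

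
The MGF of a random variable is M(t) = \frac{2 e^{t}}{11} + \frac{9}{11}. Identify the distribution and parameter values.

The MGF M(t) = \frac{2 e^{t}}{11} + \frac{9}{11} is the standard form for the Bernoulli distribution.
Comparing with the known MGF formula identifies: Bernoulli(p=2/11)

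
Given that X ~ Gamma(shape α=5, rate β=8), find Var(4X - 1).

For X ~ Gamma(shape α=5, rate β=8):
Var(X) = \frac{5}{64}
Var(4X - 1) = (4)² × Var(X) = 16 × \frac{5}{64} = \frac{5}{4}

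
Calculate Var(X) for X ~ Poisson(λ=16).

For X ~ Poisson(λ=16):
Var(X) = 16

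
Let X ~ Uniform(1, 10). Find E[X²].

Using the identity E[X²] = Var(X) + (E[X])²:
E[X] = \frac{11}{2}
Var(X) = \frac{27}{4}
E[X²] = \frac{27}{4} + (\frac{11}{2})²
= 37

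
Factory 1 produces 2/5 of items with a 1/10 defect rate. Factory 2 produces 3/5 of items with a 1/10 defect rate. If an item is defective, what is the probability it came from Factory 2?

Using Bayes' theorem:
P(F1) = 2/5, P(D|F1) = 1/10
P(F2) = 3/5, P(D|F2) = 1/10
P(D) = P(D|F1)P(F1) + P(D|F2)P(F2)
     = \frac{1}{10}
P(F2|D) = P(D|F2)P(F2) / P(D)
= \frac{3}{5}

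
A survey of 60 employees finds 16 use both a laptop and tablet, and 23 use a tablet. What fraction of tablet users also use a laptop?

P(A ∩ B) = 16/60 = 4/15
P(B) = 23/60
P(A|B) = P(A ∩ B) / P(B) = (4/15) / (23/60) = 16/23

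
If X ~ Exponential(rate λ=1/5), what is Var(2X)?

For X ~ Exponential(rate λ=1/5):
Var(X) = 25
Var(2X) = (2)² × Var(X) = 4 × 25 = 100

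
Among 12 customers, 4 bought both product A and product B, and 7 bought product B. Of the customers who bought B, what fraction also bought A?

P(A ∩ B) = 4/12 = 1/3
P(B) = 7/12
P(A|B) = P(A ∩ B) / P(B) = (1/3) / (7/12) = 4/7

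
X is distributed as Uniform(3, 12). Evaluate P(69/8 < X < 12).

P(69/8 < X < 12) = ∫_{69/8}^{12} f(x) dx
where f(x) = \frac{1}{9}
= \frac{3}{8}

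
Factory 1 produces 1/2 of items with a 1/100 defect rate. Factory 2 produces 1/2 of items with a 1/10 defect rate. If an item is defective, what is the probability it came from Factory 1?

Using Bayes' theorem:
P(F1) = 1/2, P(D|F1) = 1/100
P(F2) = 1/2, P(D|F2) = 1/10
P(D) = P(D|F1)P(F1) + P(D|F2)P(F2)
     = \frac{11}{200}
P(F1|D) = P(D|F1)P(F1) / P(D)
= \frac{1}{11}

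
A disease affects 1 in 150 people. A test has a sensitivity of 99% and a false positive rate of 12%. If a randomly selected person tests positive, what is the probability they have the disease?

Let D = the rare event, + = positive/flagged.
P(D) = 1/150
P(+|D) = 99/100
P(+|D') = 12/100 = 3/25
P(+) = P(+|D)P(D) + P(+|D')P(D')
     = \frac{99}{100} × \frac{1}{150} + \frac{3}{25} × \frac{149}{150}
     = \frac{629}{5000}
P(D|+) = P(+|D)P(D)/P(+) = \frac{33}{629}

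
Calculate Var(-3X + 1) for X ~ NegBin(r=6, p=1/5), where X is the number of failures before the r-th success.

For X ~ NegBin(r=6, p=1/5), where X is the number of failures before the r-th success:
Var(X) = 120
Var(-3X + 1) = (-3)² × Var(X) = 9 × 120 = 1080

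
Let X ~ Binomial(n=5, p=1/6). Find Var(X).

For X ~ Binomial(n=5, p=1/6):
Var(X) = \frac{25}{36}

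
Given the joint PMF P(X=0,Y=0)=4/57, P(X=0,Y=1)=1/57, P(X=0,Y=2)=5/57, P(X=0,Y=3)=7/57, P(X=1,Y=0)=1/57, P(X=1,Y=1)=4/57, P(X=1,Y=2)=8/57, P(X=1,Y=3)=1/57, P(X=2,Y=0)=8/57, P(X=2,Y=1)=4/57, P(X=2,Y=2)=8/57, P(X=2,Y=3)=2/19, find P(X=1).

P(X=1) = P(X=1,Y=0) + P(X=1,Y=1) + P(X=1,Y=2) + P(X=1,Y=3)
= 1/57 + 4/57 + 8/57 + 1/57
= 14/57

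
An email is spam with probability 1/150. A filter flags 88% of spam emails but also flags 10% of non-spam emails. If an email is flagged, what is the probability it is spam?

Let D = the rare event, + = positive/flagged.
P(D) = 1/150
P(+|D) = 88/100 = 22/25
P(+|D') = 10/100 = 1/10
P(+) = P(+|D)P(D) + P(+|D')P(D')
     = \frac{22}{25} × \frac{1}{150} + \frac{1}{10} × \frac{149}{150}
     = \frac{263}{2500}
P(D|+) = P(+|D)P(D)/P(+) = \frac{44}{789}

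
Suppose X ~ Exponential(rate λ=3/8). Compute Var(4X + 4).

For X ~ Exponential(rate λ=3/8):
Var(X) = \frac{64}{9}
Var(4X + 4) = (4)² × Var(X) = 16 × \frac{64}{9} = \frac{1024}{9}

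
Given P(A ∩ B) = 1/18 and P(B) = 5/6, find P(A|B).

P(A|B) = P(A ∩ B) / P(B)
= (1/18) / (5/6)
= 1/15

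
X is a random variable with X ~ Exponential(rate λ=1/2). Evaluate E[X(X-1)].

E[X(X-1)] = E[X² - X] = E[X²] - E[X]
E[X] = 2
E[X²] = Var(X) + (E[X])² = 4 + (2)² = 8
E[X(X-1)] = 8 - 2 = 6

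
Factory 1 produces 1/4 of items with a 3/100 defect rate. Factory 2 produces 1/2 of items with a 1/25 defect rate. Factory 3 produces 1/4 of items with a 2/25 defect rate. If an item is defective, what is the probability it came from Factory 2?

Using Bayes' theorem:
P(F1) = 1/4, P(D|F1) = 3/100
P(F2) = 1/2, P(D|F2) = 1/25
P(F3) = 1/4, P(D|F3) = 2/25
P(D) = P(D|F1)P(F1) + P(D|F2)P(F2) + P(D|F3)P(F3)
     = \frac{19}{400}
P(F2|D) = P(D|F2)P(F2) / P(D)
= \frac{8}{19}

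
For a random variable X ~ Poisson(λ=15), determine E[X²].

Using the identity E[X²] = Var(X) + (E[X])²:
E[X] = 15
Var(X) = 15
E[X²] = 15 + (15)²
= 240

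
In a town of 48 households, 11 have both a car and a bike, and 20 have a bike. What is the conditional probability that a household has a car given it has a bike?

P(A ∩ B) = 11/48
P(B) = 20/48 = 5/12
P(A|B) = P(A ∩ B) / P(B) = (11/48) / (5/12) = 11/20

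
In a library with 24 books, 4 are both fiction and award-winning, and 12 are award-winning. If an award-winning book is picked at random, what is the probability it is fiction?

P(A ∩ B) = 4/24 = 1/6
P(B) = 12/24 = 1/2
P(A|B) = P(A ∩ B) / P(B) = (1/6) / (1/2) = 1/3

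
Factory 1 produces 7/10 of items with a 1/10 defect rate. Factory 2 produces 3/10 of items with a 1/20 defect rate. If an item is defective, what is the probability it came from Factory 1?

Using Bayes' theorem:
P(F1) = 7/10, P(D|F1) = 1/10
P(F2) = 3/10, P(D|F2) = 1/20
P(D) = P(D|F1)P(F1) + P(D|F2)P(F2)
     = \frac{17}{200}
P(F1|D) = P(D|F1)P(F1) / P(D)
= \frac{14}{17}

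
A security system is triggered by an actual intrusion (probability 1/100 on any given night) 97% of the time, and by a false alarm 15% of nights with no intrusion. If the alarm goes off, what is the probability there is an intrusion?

Let D = the rare event, + = positive/flagged.
P(D) = 1/100
P(+|D) = 97/100
P(+|D') = 15/100 = 3/20
P(+) = P(+|D)P(D) + P(+|D')P(D')
     = \frac{97}{100} × \frac{1}{100} + \frac{3}{20} × \frac{99}{100}
     = \frac{791}{5000}
P(D|+) = P(+|D)P(D)/P(+) = \frac{97}{1582}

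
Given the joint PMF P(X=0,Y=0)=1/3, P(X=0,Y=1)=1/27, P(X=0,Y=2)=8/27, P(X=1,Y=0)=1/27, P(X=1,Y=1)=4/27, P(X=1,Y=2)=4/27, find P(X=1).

P(X=1) = P(X=1,Y=0) + P(X=1,Y=1) + P(X=1,Y=2)
= 1/27 + 4/27 + 4/27
= 1/3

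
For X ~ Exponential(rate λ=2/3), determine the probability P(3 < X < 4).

P(3 < X < 4) = ∫_{3}^{4} f(x) dx
where f(x) = \frac{2 e^{- \frac{2 x}{3}}}{3}
= - \frac{1}{e^{\frac{8}{3}}} + e^{-2}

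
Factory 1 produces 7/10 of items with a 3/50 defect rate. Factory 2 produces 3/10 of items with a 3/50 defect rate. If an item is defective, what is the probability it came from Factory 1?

Using Bayes' theorem:
P(F1) = 7/10, P(D|F1) = 3/50
P(F2) = 3/10, P(D|F2) = 3/50
P(D) = P(D|F1)P(F1) + P(D|F2)P(F2)
     = \frac{3}{50}
P(F1|D) = P(D|F1)P(F1) / P(D)
= \frac{7}{10}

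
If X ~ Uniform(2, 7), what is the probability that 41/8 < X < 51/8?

P(41/8 < X < 51/8) = ∫_{41/8}^{51/8} f(x) dx
where f(x) = \frac{1}{5}
= \frac{1}{4}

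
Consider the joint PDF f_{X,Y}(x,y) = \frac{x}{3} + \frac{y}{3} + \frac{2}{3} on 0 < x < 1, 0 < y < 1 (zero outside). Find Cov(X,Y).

E[XY] = ∫∫ xy × f(x,y) dx dy = \frac{5}{18}
E[X] = \frac{19}{36}
E[Y] = \frac{19}{36}
Cov(X,Y) = E[XY] - E[X]E[Y] = - \frac{1}{1296}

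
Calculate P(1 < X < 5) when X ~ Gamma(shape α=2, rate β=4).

P(1 < X < 5) = ∫_{1}^{5} f(x) dx
where f(x) = 16 x e^{- 4 x}
= \frac{-21 + 5 e^{16}}{e^{20}}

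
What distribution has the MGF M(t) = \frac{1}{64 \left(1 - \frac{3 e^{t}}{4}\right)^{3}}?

The MGF M(t) = \frac{1}{64 \left(1 - \frac{3 e^{t}}{4}\right)^{3}} is the standard form for the NegativeBinomial distribution.
Comparing with the known MGF formula identifies: NegBin(r=3, p=1/4), X = failures before r-th success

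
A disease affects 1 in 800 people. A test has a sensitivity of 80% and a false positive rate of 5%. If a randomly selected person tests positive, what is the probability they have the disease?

Let D = the rare event, + = positive/flagged.
P(D) = 1/800
P(+|D) = 80/100 = 4/5
P(+|D') = 5/100 = 1/20
P(+) = P(+|D)P(D) + P(+|D')P(D')
     = \frac{4}{5} × \frac{1}{800} + \frac{1}{20} × \frac{799}{800}
     = \frac{163}{3200}
P(D|+) = P(+|D)P(D)/P(+) = \frac{16}{815}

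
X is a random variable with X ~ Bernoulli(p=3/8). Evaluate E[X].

For X ~ Bernoulli(p=3/8), the expected value is:
E[X] = \frac{3}{8}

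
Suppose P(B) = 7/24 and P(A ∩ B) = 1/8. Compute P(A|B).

P(A|B) = P(A ∩ B) / P(B)
= (1/8) / (7/24)
= 3/7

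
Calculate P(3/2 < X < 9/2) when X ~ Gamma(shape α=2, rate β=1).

P(3/2 < X < 9/2) = ∫_{3/2}^{9/2} f(x) dx
where f(x) = x e^{- x}
= \frac{-11 + 5 e^{3}}{2 e^{\frac{9}{2}}}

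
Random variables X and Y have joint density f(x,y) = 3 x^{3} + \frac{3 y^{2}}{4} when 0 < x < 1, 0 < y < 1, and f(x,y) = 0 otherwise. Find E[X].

E[X] = ∫_0^1 ∫_0^1 x × f(x,y) dy dx
= ∫_0^1 ∫_0^1 x × (3 x^{3} + \frac{3 y^{2}}{4}) dy dx
= \frac{29}{40}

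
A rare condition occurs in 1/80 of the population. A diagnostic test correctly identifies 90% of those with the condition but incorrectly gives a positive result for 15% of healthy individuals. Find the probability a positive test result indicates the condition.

Let D = the rare event, + = positive/flagged.
P(D) = 1/80
P(+|D) = 90/100 = 9/10
P(+|D') = 15/100 = 3/20
P(+) = P(+|D)P(D) + P(+|D')P(D')
     = \frac{9}{10} × \frac{1}{80} + \frac{3}{20} × \frac{79}{80}
     = \frac{51}{320}
P(D|+) = P(+|D)P(D)/P(+) = \frac{6}{85}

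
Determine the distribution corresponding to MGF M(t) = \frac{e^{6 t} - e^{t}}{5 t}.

The MGF M(t) = \frac{e^{6 t} - e^{t}}{5 t} is the standard form for the Uniform distribution.
Comparing with the known MGF formula identifies: Uniform(1, 6)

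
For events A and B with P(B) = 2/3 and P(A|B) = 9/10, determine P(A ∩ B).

By definition, P(A|B) = P(A ∩ B) / P(B)
So P(A ∩ B) = P(A|B) × P(B)
= 9/10 × 2/3
= 3/5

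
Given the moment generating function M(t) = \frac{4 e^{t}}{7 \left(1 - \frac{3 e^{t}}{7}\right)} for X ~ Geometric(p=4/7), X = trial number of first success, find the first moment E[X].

To find E[X], compute M^(1)(0):
M^(1)(t) = \frac{4 e^{t}}{7 \left(1 - \frac{3 e^{t}}{7}\right)} + \frac{12 e^{2 t}}{49 \left(1 - \frac{3 e^{t}}{7}\right)^{2}}
M^(1)(0) = \frac{7}{4}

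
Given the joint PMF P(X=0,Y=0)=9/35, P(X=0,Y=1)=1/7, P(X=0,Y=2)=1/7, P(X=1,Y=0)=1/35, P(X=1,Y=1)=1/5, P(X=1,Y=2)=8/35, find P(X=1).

P(X=1) = P(X=1,Y=0) + P(X=1,Y=1) + P(X=1,Y=2)
= 1/35 + 1/5 + 8/35
= 16/35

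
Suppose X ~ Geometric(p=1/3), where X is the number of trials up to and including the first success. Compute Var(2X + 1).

For X ~ Geometric(p=1/3), where X is the number of trials up to and including the first success:
Var(X) = 6
Var(2X + 1) = (2)² × Var(X) = 4 × 6 = 24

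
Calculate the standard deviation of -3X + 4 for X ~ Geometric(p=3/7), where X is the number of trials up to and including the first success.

For X ~ Geometric(p=3/7), where X is the number of trials up to and including the first success:
Var(X) = \frac{28}{9}
SD(X) = √(Var(X)) = √(\frac{28}{9}) = \frac{2 \sqrt{7}}{3}
SD(-3X + 4) = |-3| × SD(X) = 3 × \frac{2 \sqrt{7}}{3} = 2 \sqrt{7}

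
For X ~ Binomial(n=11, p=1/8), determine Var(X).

For X ~ Binomial(n=11, p=1/8):
Var(X) = \frac{77}{64}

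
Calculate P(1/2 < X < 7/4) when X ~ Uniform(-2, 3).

P(1/2 < X < 7/4) = ∫_{1/2}^{7/4} f(x) dx
where f(x) = \frac{1}{5}
= \frac{1}{4}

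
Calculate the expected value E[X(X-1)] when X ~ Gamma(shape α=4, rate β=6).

E[X(X-1)] = E[X² - X] = E[X²] - E[X]
E[X] = \frac{2}{3}
E[X²] = Var(X) + (E[X])² = \frac{1}{9} + (\frac{2}{3})² = \frac{5}{9}
E[X(X-1)] = \frac{5}{9} - \frac{2}{3} = - \frac{1}{9}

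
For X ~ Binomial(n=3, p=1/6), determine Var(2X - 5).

For X ~ Binomial(n=3, p=1/6):
Var(X) = \frac{5}{12}
Var(2X - 5) = (2)² × Var(X) = 4 × \frac{5}{12} = \frac{5}{3}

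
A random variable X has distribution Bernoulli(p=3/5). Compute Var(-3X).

For X ~ Bernoulli(p=3/5):
Var(X) = \frac{6}{25}
Var(-3X) = (-3)² × Var(X) = 9 × \frac{6}{25} = \frac{54}{25}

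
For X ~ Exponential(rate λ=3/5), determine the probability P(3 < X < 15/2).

P(3 < X < 15/2) = ∫_{3}^{15/2} f(x) dx
where f(x) = \frac{3 e^{- \frac{3 x}{5}}}{5}
= - \frac{1}{e^{\frac{9}{2}}} + e^{- \frac{9}{5}}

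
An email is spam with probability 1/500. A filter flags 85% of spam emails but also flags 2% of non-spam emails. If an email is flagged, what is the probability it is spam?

Let D = the rare event, + = positive/flagged.
P(D) = 1/500
P(+|D) = 85/100 = 17/20
P(+|D') = 2/100 = 1/50
P(+) = P(+|D)P(D) + P(+|D')P(D')
     = \frac{17}{20} × \frac{1}{500} + \frac{1}{50} × \frac{499}{500}
     = \frac{1083}{50000}
P(D|+) = P(+|D)P(D)/P(+) = \frac{85}{1083}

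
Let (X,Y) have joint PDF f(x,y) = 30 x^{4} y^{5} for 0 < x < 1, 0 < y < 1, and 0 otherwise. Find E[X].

E[X] = ∫_0^1 ∫_0^1 x × f(x,y) dy dx
= ∫_0^1 ∫_0^1 x × (30 x^{4} y^{5}) dy dx
= \frac{5}{6}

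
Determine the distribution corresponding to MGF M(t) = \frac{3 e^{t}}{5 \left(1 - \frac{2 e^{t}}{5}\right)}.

The MGF M(t) = \frac{3 e^{t}}{5 \left(1 - \frac{2 e^{t}}{5}\right)} is the standard form for the Geometric distribution.
Comparing with the known MGF formula identifies: Geometric(p=3/5), X = trial number of first success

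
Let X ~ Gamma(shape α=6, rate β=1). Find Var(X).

For X ~ Gamma(shape α=6, rate β=1):
Var(X) = 6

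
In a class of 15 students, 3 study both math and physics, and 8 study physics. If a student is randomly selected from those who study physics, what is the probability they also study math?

P(A ∩ B) = 3/15 = 1/5
P(B) = 8/15
P(A|B) = P(A ∩ B) / P(B) = (1/5) / (8/15) = 3/8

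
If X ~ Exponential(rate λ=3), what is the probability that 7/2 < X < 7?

P(7/2 < X < 7) = ∫_{7/2}^{7} f(x) dx
where f(x) = 3 e^{- 3 x}
= - \frac{1}{e^{21}} + e^{- \frac{21}{2}}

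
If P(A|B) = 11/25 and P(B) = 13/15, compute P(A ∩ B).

By definition, P(A|B) = P(A ∩ B) / P(B)
So P(A ∩ B) = P(A|B) × P(B)
= 11/25 × 13/15
= 143/375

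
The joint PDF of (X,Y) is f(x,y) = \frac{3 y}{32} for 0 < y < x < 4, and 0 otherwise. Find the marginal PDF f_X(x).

f_X(x) = ∫_0^x \frac{3 y}{32} dy = \frac{3 x^{2}}{64}
for 0 < x < 4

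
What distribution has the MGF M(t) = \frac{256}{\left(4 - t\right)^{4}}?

The MGF M(t) = \frac{256}{\left(4 - t\right)^{4}} is the standard form for the Gamma distribution.
Comparing with the known MGF formula identifies: Gamma(shape α=4, rate β=4)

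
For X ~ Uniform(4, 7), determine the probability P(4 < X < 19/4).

P(4 < X < 19/4) = ∫_{4}^{19/4} f(x) dx
where f(x) = \frac{1}{3}
= \frac{1}{4}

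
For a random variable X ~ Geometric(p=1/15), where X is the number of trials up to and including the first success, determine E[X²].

Using the identity E[X²] = Var(X) + (E[X])²:
E[X] = 15
Var(X) = 210
E[X²] = 210 + (15)²
= 435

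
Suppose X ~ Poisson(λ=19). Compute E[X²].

Using the identity E[X²] = Var(X) + (E[X])²:
E[X] = 19
Var(X) = 19
E[X²] = 19 + (19)²
= 380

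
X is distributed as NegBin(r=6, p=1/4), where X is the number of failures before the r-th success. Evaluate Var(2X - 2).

For X ~ NegBin(r=6, p=1/4), where X is the number of failures before the r-th success:
Var(X) = 72
Var(2X - 2) = (2)² × Var(X) = 4 × 72 = 288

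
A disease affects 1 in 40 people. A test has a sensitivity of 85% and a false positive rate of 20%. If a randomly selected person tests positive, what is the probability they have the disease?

Let D = the rare event, + = positive/flagged.
P(D) = 1/40
P(+|D) = 85/100 = 17/20
P(+|D') = 20/100 = 1/5
P(+) = P(+|D)P(D) + P(+|D')P(D')
     = \frac{17}{20} × \frac{1}{40} + \frac{1}{5} × \frac{39}{40}
     = \frac{173}{800}
P(D|+) = P(+|D)P(D)/P(+) = \frac{17}{173}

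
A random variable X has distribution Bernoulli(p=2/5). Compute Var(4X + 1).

For X ~ Bernoulli(p=2/5):
Var(X) = \frac{6}{25}
Var(4X + 1) = (4)² × Var(X) = 16 × \frac{6}{25} = \frac{96}{25}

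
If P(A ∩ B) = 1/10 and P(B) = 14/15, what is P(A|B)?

P(A|B) = P(A ∩ B) / P(B)
= (1/10) / (14/15)
= 3/28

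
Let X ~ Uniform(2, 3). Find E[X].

For X ~ Uniform(2, 3), the expected value is:
E[X] = \frac{5}{2}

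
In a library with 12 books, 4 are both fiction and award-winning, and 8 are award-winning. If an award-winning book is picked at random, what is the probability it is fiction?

P(A ∩ B) = 4/12 = 1/3
P(B) = 8/12 = 2/3
P(A|B) = P(A ∩ B) / P(B) = (1/3) / (2/3) = 1/2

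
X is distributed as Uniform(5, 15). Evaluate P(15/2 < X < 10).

P(15/2 < X < 10) = ∫_{15/2}^{10} f(x) dx
where f(x) = \frac{1}{10}
= \frac{1}{4}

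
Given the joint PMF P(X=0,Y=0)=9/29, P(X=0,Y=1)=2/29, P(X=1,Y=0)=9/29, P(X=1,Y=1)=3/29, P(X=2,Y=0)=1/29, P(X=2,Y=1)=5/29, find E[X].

First find marginal of X:
P(X=0) = 11/29
P(X=1) = 12/29
P(X=2) = 6/29
E[X] = 0 × 11/29 + 1 × 12/29 + 2 × 6/29 = 24/29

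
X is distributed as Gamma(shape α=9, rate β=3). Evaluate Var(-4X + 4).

For X ~ Gamma(shape α=9, rate β=3):
Var(X) = 1
Var(-4X + 4) = (-4)² × Var(X) = 16 × 1 = 16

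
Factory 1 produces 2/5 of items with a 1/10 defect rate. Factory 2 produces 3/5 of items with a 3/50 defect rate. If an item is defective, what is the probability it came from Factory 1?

Using Bayes' theorem:
P(F1) = 2/5, P(D|F1) = 1/10
P(F2) = 3/5, P(D|F2) = 3/50
P(D) = P(D|F1)P(F1) + P(D|F2)P(F2)
     = \frac{19}{250}
P(F1|D) = P(D|F1)P(F1) / P(D)
= \frac{10}{19}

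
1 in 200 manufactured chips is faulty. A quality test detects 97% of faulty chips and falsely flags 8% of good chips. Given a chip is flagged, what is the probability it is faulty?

Let D = the rare event, + = positive/flagged.
P(D) = 1/200
P(+|D) = 97/100
P(+|D') = 8/100 = 2/25
P(+) = P(+|D)P(D) + P(+|D')P(D')
     = \frac{97}{100} × \frac{1}{200} + \frac{2}{25} × \frac{199}{200}
     = \frac{1689}{20000}
P(D|+) = P(+|D)P(D)/P(+) = \frac{97}{1689}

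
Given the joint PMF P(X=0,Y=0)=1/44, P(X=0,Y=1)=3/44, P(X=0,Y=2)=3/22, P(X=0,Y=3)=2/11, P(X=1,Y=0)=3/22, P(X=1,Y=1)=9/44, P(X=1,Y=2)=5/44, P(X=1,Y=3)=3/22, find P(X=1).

P(X=1) = P(X=1,Y=0) + P(X=1,Y=1) + P(X=1,Y=2) + P(X=1,Y=3)
= 3/22 + 9/44 + 5/44 + 3/22
= 13/22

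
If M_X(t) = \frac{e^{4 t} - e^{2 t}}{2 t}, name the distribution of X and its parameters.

The MGF M(t) = \frac{e^{4 t} - e^{2 t}}{2 t} is the standard form for the Uniform distribution.
Comparing with the known MGF formula identifies: Uniform(2, 4)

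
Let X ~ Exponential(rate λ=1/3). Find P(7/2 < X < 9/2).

P(7/2 < X < 9/2) = ∫_{7/2}^{9/2} f(x) dx
where f(x) = \frac{e^{- \frac{x}{3}}}{3}
= - \frac{1}{e^{\frac{3}{2}}} + e^{- \frac{7}{6}}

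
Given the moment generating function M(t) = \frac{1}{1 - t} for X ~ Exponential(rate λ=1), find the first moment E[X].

To find E[X], compute M^(1)(0):
M^(1)(t) = \frac{1}{\left(1 - t\right)^{2}}
M^(1)(0) = 1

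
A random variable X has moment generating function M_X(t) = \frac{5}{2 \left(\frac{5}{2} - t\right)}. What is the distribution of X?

The MGF M(t) = \frac{5}{2 \left(\frac{5}{2} - t\right)} is the standard form for the Exponential distribution.
Comparing with the known MGF formula identifies: Exponential(rate λ=5/2)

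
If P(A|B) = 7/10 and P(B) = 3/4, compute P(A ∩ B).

By definition, P(A|B) = P(A ∩ B) / P(B)
So P(A ∩ B) = P(A|B) × P(B)
= 7/10 × 3/4
= 21/40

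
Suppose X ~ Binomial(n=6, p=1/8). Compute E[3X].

For X ~ Binomial(n=6, p=1/8):
E[X] = \frac{3}{4}
E[3X] = 3 × E[X] + 0 = \frac{9}{4}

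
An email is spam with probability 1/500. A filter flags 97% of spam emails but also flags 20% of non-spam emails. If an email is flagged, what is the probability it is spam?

Let D = the rare event, + = positive/flagged.
P(D) = 1/500
P(+|D) = 97/100
P(+|D') = 20/100 = 1/5
P(+) = P(+|D)P(D) + P(+|D')P(D')
     = \frac{97}{100} × \frac{1}{500} + \frac{1}{5} × \frac{499}{500}
     = \frac{10077}{50000}
P(D|+) = P(+|D)P(D)/P(+) = \frac{97}{10077}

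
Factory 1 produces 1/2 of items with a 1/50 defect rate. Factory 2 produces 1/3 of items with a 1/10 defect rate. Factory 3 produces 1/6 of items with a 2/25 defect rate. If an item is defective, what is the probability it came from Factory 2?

Using Bayes' theorem:
P(F1) = 1/2, P(D|F1) = 1/50
P(F2) = 1/3, P(D|F2) = 1/10
P(F3) = 1/6, P(D|F3) = 2/25
P(D) = P(D|F1)P(F1) + P(D|F2)P(F2) + P(D|F3)P(F3)
     = \frac{17}{300}
P(F2|D) = P(D|F2)P(F2) / P(D)
= \frac{10}{17}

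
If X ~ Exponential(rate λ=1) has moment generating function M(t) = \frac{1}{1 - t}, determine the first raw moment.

To find E[X], compute M^(1)(0):
M^(1)(t) = \frac{1}{\left(1 - t\right)^{2}}
M^(1)(0) = 1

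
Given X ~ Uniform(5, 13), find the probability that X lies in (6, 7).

P(6 < X < 7) = ∫_{6}^{7} f(x) dx
where f(x) = \frac{1}{8}
= \frac{1}{8}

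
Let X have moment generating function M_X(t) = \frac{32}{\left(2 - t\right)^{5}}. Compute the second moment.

To find E[X^2], compute M^(2)(0):
M^(1)(t) = \frac{160}{\left(2 - t\right)^{6}}
M^(2)(t) = \frac{960}{\left(2 - t\right)^{7}}
M^(2)(0) = \frac{15}{2}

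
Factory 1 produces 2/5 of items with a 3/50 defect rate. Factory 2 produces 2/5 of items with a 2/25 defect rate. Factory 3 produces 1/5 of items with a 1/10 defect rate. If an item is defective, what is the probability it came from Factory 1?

Using Bayes' theorem:
P(F1) = 2/5, P(D|F1) = 3/50
P(F2) = 2/5, P(D|F2) = 2/25
P(F3) = 1/5, P(D|F3) = 1/10
P(D) = P(D|F1)P(F1) + P(D|F2)P(F2) + P(D|F3)P(F3)
     = \frac{19}{250}
P(F1|D) = P(D|F1)P(F1) / P(D)
= \frac{6}{19}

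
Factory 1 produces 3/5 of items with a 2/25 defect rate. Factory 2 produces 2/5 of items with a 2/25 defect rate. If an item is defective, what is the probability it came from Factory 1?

Using Bayes' theorem:
P(F1) = 3/5, P(D|F1) = 2/25
P(F2) = 2/5, P(D|F2) = 2/25
P(D) = P(D|F1)P(F1) + P(D|F2)P(F2)
     = \frac{2}{25}
P(F1|D) = P(D|F1)P(F1) / P(D)
= \frac{3}{5}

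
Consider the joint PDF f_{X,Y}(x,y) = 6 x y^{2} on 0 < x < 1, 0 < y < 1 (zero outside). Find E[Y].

E[Y] = ∫_0^1 ∫_0^1 y × f(x,y) dx dy
= \frac{3}{4}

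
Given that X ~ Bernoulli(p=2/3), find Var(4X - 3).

For X ~ Bernoulli(p=2/3):
Var(X) = \frac{2}{9}
Var(4X - 3) = (4)² × Var(X) = 16 × \frac{2}{9} = \frac{32}{9}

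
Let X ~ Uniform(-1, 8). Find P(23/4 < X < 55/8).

P(23/4 < X < 55/8) = ∫_{23/4}^{55/8} f(x) dx
where f(x) = \frac{1}{9}
= \frac{1}{8}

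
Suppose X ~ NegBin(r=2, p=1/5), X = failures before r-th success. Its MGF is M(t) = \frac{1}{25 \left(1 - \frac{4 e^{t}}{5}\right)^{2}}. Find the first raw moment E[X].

To find E[X], compute M^(1)(0):
M^(1)(t) = \frac{8 e^{t}}{125 \left(1 - \frac{4 e^{t}}{5}\right)^{3}}
M^(1)(0) = 8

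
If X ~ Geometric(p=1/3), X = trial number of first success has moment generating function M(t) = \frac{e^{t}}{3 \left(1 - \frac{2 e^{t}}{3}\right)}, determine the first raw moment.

To find E[X], compute M^(1)(0):
M^(1)(t) = \frac{e^{t}}{3 \left(1 - \frac{2 e^{t}}{3}\right)} + \frac{2 e^{2 t}}{9 \left(1 - \frac{2 e^{t}}{3}\right)^{2}}
M^(1)(0) = 3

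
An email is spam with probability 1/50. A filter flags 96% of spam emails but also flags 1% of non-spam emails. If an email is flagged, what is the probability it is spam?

Let D = the rare event, + = positive/flagged.
P(D) = 1/50
P(+|D) = 96/100 = 24/25
P(+|D') = 1/100
P(+) = P(+|D)P(D) + P(+|D')P(D')
     = \frac{24}{25} × \frac{1}{50} + \frac{1}{100} × \frac{49}{50}
     = \frac{29}{1000}
P(D|+) = P(+|D)P(D)/P(+) = \frac{96}{145}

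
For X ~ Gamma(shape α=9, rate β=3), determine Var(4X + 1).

For X ~ Gamma(shape α=9, rate β=3):
Var(X) = 1
Var(4X + 1) = (4)² × Var(X) = 16 × 1 = 16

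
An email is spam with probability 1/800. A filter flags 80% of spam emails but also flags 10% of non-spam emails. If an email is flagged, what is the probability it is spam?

Let D = the rare event, + = positive/flagged.
P(D) = 1/800
P(+|D) = 80/100 = 4/5
P(+|D') = 10/100 = 1/10
P(+) = P(+|D)P(D) + P(+|D')P(D')
     = \frac{4}{5} × \frac{1}{800} + \frac{1}{10} × \frac{799}{800}
     = \frac{807}{8000}
P(D|+) = P(+|D)P(D)/P(+) = \frac{8}{807}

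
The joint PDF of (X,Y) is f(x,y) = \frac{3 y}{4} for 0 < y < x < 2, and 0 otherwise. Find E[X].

f_X(x) = ∫_0^x \frac{3 y}{4} dy = \frac{3 x^{2}}{8}
E[X] = ∫_0^2 x × (\frac{3 x^{2}}{8}) dx = \frac{3}{2}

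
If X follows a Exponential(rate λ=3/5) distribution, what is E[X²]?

Using the identity E[X²] = Var(X) + (E[X])²:
E[X] = \frac{5}{3}
Var(X) = \frac{25}{9}
E[X²] = \frac{25}{9} + (\frac{5}{3})²
= \frac{50}{9}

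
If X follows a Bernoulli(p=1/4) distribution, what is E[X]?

For X ~ Bernoulli(p=1/4), the expected value is:
E[X] = \frac{1}{4}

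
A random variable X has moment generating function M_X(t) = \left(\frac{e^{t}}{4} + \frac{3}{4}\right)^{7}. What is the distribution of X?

The MGF M(t) = \left(\frac{e^{t}}{4} + \frac{3}{4}\right)^{7} is the standard form for the Binomial distribution.
Comparing with the known MGF formula identifies: Binomial(n=7, p=1/4)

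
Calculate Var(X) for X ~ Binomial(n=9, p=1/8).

For X ~ Binomial(n=9, p=1/8):
Var(X) = \frac{63}{64}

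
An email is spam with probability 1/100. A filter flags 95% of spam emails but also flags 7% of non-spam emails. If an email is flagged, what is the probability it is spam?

Let D = the rare event, + = positive/flagged.
P(D) = 1/100
P(+|D) = 95/100 = 19/20
P(+|D') = 7/100
P(+) = P(+|D)P(D) + P(+|D')P(D')
     = \frac{19}{20} × \frac{1}{100} + \frac{7}{100} × \frac{99}{100}
     = \frac{197}{2500}
P(D|+) = P(+|D)P(D)/P(+) = \frac{95}{788}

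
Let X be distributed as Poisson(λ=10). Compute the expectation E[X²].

Using the identity E[X²] = Var(X) + (E[X])²:
E[X] = 10
Var(X) = 10
E[X²] = 10 + (10)²
= 110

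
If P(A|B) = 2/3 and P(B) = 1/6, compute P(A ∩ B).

By definition, P(A|B) = P(A ∩ B) / P(B)
So P(A ∩ B) = P(A|B) × P(B)
= 2/3 × 1/6
= 1/9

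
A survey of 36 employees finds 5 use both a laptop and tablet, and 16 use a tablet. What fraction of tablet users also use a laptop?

P(A ∩ B) = 5/36
P(B) = 16/36 = 4/9
P(A|B) = P(A ∩ B) / P(B) = (5/36) / (4/9) = 5/16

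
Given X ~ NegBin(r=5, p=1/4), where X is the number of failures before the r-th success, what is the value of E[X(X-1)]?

E[X(X-1)] = E[X² - X] = E[X²] - E[X]
E[X] = 15
E[X²] = Var(X) + (E[X])² = 60 + (15)² = 285
E[X(X-1)] = 285 - 15 = 270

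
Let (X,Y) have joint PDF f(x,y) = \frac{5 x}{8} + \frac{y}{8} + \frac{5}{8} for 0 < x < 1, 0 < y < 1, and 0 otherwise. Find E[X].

E[X] = ∫_0^1 ∫_0^1 x × f(x,y) dy dx
= ∫_0^1 ∫_0^1 x × (\frac{5 x}{8} + \frac{y}{8} + \frac{5}{8}) dy dx
= \frac{53}{96}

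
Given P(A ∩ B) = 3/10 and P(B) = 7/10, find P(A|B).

P(A|B) = P(A ∩ B) / P(B)
= (3/10) / (7/10)
= 3/7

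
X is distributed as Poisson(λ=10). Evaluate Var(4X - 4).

For X ~ Poisson(λ=10):
Var(X) = 10
Var(4X - 4) = (4)² × Var(X) = 16 × 10 = 160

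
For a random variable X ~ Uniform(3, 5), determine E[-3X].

For X ~ Uniform(3, 5):
E[X] = 4
E[-3X] = -3 × E[X] + 0 = -12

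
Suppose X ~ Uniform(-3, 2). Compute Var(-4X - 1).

For X ~ Uniform(-3, 2):
Var(X) = \frac{25}{12}
Var(-4X - 1) = (-4)² × Var(X) = 16 × \frac{25}{12} = \frac{100}{3}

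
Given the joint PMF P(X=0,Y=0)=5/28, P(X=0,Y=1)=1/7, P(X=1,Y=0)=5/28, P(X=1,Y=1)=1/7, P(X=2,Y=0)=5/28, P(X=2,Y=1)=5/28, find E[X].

First find marginal of X:
P(X=0) = 9/28
P(X=1) = 9/28
P(X=2) = 5/14
E[X] = 0 × 9/28 + 1 × 9/28 + 2 × 5/14 = 29/28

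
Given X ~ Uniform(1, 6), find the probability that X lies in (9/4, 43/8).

P(9/4 < X < 43/8) = ∫_{9/4}^{43/8} f(x) dx
where f(x) = \frac{1}{5}
= \frac{5}{8}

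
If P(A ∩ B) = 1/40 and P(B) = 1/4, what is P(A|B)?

P(A|B) = P(A ∩ B) / P(B)
= (1/40) / (1/4)
= 1/10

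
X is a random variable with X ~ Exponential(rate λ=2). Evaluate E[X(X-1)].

E[X(X-1)] = E[X² - X] = E[X²] - E[X]
E[X] = \frac{1}{2}
E[X²] = Var(X) + (E[X])² = \frac{1}{4} + (\frac{1}{2})² = \frac{1}{2}
E[X(X-1)] = \frac{1}{2} - \frac{1}{2} = 0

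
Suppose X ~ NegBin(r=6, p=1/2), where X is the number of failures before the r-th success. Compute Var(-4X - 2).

For X ~ NegBin(r=6, p=1/2), where X is the number of failures before the r-th success:
Var(X) = 12
Var(-4X - 2) = (-4)² × Var(X) = 16 × 12 = 192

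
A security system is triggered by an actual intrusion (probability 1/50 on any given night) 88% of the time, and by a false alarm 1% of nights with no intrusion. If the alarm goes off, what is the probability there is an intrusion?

Let D = the rare event, + = positive/flagged.
P(D) = 1/50
P(+|D) = 88/100 = 22/25
P(+|D') = 1/100
P(+) = P(+|D)P(D) + P(+|D')P(D')
     = \frac{22}{25} × \frac{1}{50} + \frac{1}{100} × \frac{49}{50}
     = \frac{137}{5000}
P(D|+) = P(+|D)P(D)/P(+) = \frac{88}{137}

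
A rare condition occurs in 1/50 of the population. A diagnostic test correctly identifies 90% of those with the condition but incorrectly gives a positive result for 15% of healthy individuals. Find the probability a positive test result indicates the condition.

Let D = the rare event, + = positive/flagged.
P(D) = 1/50
P(+|D) = 90/100 = 9/10
P(+|D') = 15/100 = 3/20
P(+) = P(+|D)P(D) + P(+|D')P(D')
     = \frac{9}{10} × \frac{1}{50} + \frac{3}{20} × \frac{49}{50}
     = \frac{33}{200}
P(D|+) = P(+|D)P(D)/P(+) = \frac{6}{55}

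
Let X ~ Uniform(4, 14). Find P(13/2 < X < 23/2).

P(13/2 < X < 23/2) = ∫_{13/2}^{23/2} f(x) dx
where f(x) = \frac{1}{10}
= \frac{1}{2}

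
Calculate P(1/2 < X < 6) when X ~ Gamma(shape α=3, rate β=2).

P(1/2 < X < 6) = ∫_{1/2}^{6} f(x) dx
where f(x) = 4 x^{2} e^{- 2 x}
= \frac{5 \left(-34 + e^{11}\right)}{2 e^{12}}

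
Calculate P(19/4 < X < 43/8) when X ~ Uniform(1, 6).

P(19/4 < X < 43/8) = ∫_{19/4}^{43/8} f(x) dx
where f(x) = \frac{1}{5}
= \frac{1}{8}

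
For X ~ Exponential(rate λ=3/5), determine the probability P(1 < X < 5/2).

P(1 < X < 5/2) = ∫_{1}^{5/2} f(x) dx
where f(x) = \frac{3 e^{- \frac{3 x}{5}}}{5}
= - \frac{1}{e^{\frac{3}{2}}} + e^{- \frac{3}{5}}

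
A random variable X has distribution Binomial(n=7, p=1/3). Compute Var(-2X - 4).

For X ~ Binomial(n=7, p=1/3):
Var(X) = \frac{14}{9}
Var(-2X - 4) = (-2)² × Var(X) = 4 × \frac{14}{9} = \frac{56}{9}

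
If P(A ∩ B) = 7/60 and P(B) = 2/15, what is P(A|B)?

P(A|B) = P(A ∩ B) / P(B)
= (7/60) / (2/15)
= 7/8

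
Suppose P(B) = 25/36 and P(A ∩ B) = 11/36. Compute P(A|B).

P(A|B) = P(A ∩ B) / P(B)
= (11/36) / (25/36)
= 11/25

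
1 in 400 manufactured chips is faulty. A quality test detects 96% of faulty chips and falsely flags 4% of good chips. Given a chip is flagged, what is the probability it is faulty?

Let D = the rare event, + = positive/flagged.
P(D) = 1/400
P(+|D) = 96/100 = 24/25
P(+|D') = 4/100 = 1/25
P(+) = P(+|D)P(D) + P(+|D')P(D')
     = \frac{24}{25} × \frac{1}{400} + \frac{1}{25} × \frac{399}{400}
     = \frac{423}{10000}
P(D|+) = P(+|D)P(D)/P(+) = \frac{8}{141}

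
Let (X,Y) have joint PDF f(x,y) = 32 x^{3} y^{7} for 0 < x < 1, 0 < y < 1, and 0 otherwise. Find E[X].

E[X] = ∫_0^1 ∫_0^1 x × f(x,y) dy dx
= ∫_0^1 ∫_0^1 x × (32 x^{3} y^{7}) dy dx
= \frac{4}{5}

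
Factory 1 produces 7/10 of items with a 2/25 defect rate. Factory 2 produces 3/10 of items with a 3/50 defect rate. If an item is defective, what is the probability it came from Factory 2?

Using Bayes' theorem:
P(F1) = 7/10, P(D|F1) = 2/25
P(F2) = 3/10, P(D|F2) = 3/50
P(D) = P(D|F1)P(F1) + P(D|F2)P(F2)
     = \frac{37}{500}
P(F2|D) = P(D|F2)P(F2) / P(D)
= \frac{9}{37}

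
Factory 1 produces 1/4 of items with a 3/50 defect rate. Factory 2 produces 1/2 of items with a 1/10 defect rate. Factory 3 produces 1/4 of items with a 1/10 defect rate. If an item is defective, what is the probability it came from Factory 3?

Using Bayes' theorem:
P(F1) = 1/4, P(D|F1) = 3/50
P(F2) = 1/2, P(D|F2) = 1/10
P(F3) = 1/4, P(D|F3) = 1/10
P(D) = P(D|F1)P(F1) + P(D|F2)P(F2) + P(D|F3)P(F3)
     = \frac{9}{100}
P(F3|D) = P(D|F3)P(F3) / P(D)
= \frac{5}{18}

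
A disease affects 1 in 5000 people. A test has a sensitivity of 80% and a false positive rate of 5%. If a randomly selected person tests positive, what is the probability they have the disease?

Let D = the rare event, + = positive/flagged.
P(D) = 1/5000
P(+|D) = 80/100 = 4/5
P(+|D') = 5/100 = 1/20
P(+) = P(+|D)P(D) + P(+|D')P(D')
     = \frac{4}{5} × \frac{1}{5000} + \frac{1}{20} × \frac{4999}{5000}
     = \frac{1003}{20000}
P(D|+) = P(+|D)P(D)/P(+) = \frac{16}{5015}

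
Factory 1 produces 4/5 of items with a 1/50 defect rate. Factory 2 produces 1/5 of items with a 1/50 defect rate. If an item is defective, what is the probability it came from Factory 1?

Using Bayes' theorem:
P(F1) = 4/5, P(D|F1) = 1/50
P(F2) = 1/5, P(D|F2) = 1/50
P(D) = P(D|F1)P(F1) + P(D|F2)P(F2)
     = \frac{1}{50}
P(F1|D) = P(D|F1)P(F1) / P(D)
= \frac{4}{5}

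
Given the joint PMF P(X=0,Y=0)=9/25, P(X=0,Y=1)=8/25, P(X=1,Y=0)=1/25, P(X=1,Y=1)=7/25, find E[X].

First find marginal of X:
P(X=0) = 17/25
P(X=1) = 8/25
E[X] = 0 × 17/25 + 1 × 8/25 = 8/25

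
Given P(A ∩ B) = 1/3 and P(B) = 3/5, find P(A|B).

P(A|B) = P(A ∩ B) / P(B)
= (1/3) / (3/5)
= 5/9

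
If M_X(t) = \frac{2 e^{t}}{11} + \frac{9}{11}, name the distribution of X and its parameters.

The MGF M(t) = \frac{2 e^{t}}{11} + \frac{9}{11} is the standard form for the Bernoulli distribution.
Comparing with the known MGF formula identifies: Bernoulli(p=2/11)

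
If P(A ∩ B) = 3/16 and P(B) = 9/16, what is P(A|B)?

P(A|B) = P(A ∩ B) / P(B)
= (3/16) / (9/16)
= 1/3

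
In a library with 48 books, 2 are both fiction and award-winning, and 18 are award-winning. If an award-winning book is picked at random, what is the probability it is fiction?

P(A ∩ B) = 2/48 = 1/24
P(B) = 18/48 = 3/8
P(A|B) = P(A ∩ B) / P(B) = (1/24) / (3/8) = 1/9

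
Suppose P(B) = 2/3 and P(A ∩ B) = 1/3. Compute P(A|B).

P(A|B) = P(A ∩ B) / P(B)
= (1/3) / (2/3)
= 1/2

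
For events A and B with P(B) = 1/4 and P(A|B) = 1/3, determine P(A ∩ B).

By definition, P(A|B) = P(A ∩ B) / P(B)
So P(A ∩ B) = P(A|B) × P(B)
= 1/3 × 1/4
= 1/12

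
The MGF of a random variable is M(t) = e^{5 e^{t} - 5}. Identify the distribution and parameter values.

The MGF M(t) = e^{5 e^{t} - 5} is the standard form for the Poisson distribution.
Comparing with the known MGF formula identifies: Poisson(λ=5)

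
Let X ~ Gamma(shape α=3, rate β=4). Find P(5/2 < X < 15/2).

P(5/2 < X < 15/2) = ∫_{5/2}^{15/2} f(x) dx
where f(x) = 32 x^{2} e^{- 4 x}
= \frac{-481 + 61 e^{20}}{e^{30}}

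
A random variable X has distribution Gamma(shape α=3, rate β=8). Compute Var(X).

For X ~ Gamma(shape α=3, rate β=8):
Var(X) = \frac{3}{64}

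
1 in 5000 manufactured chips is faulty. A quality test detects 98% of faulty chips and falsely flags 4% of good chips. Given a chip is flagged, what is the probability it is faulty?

Let D = the rare event, + = positive/flagged.
P(D) = 1/5000
P(+|D) = 98/100 = 49/50
P(+|D') = 4/100 = 1/25
P(+) = P(+|D)P(D) + P(+|D')P(D')
     = \frac{49}{50} × \frac{1}{5000} + \frac{1}{25} × \frac{4999}{5000}
     = \frac{10047}{250000}
P(D|+) = P(+|D)P(D)/P(+) = \frac{49}{10047}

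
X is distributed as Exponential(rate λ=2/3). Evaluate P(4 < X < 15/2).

P(4 < X < 15/2) = ∫_{4}^{15/2} f(x) dx
where f(x) = \frac{2 e^{- \frac{2 x}{3}}}{3}
= - \frac{1}{e^{5}} + e^{- \frac{8}{3}}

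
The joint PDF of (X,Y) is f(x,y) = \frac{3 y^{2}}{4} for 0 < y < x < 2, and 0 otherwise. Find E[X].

f_X(x) = ∫_0^x \frac{3 y^{2}}{4} dy = \frac{x^{3}}{4}
E[X] = ∫_0^2 x × (\frac{x^{3}}{4}) dx = \frac{8}{5}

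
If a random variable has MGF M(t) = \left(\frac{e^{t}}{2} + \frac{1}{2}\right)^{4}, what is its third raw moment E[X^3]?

To find E[X^3], compute M^(3)(0):
M^(1)(t) = 2 \left(\frac{e^{t}}{2} + \frac{1}{2}\right)^{3} e^{t}
M^(2)(t) = 2 \left(\frac{e^{t}}{2} + \frac{1}{2}\right)^{3} e^{t} + 3 \left(\frac{e^{t}}{2} + \frac{1}{2}\right)^{2} e^{2 t}
M^(3)(t) = 2 \left(\frac{e^{t}}{2} + \frac{1}{2}\right)^{3} e^{t} + 9 \left(\frac{e^{t}}{2} + \frac{1}{2}\right)^{2} e^{2 t} + 3 \left(\frac{e^{t}}{2} + \frac{1}{2}\right) e^{3 t}
M^(3)(0) = 14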